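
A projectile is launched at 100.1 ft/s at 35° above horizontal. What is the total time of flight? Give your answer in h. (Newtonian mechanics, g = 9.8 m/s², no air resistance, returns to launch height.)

v₀ = 100.1 ft/s × 0.3048 = 30.5105 m/s
T = 2 × v₀ × sin(θ) / g = 2 × 30.5105 × sin(35°) / 9.8 = 2 × 30.5105 × 0.573576 / 9.8 = 3.57145 s
T = 3.57145 s / 3600.0 = 0.0009921 h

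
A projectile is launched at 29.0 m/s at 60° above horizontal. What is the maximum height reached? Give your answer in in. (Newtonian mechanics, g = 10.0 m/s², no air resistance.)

H = v₀² × sin²(θ) / (2g) = 29.0² × sin(60°)² / (2 × 10.0) = 841.0 × 0.75 / 20.0 = 31.5375 m
H = 31.5375 m / 0.0254 = 1242 in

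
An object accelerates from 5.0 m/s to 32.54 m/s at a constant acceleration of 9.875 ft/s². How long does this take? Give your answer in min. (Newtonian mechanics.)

a = 9.875 ft/s² × 0.3048 = 3.0099 m/s²
t = (v - v₀) / a = (32.54 - 5.0) / 3.0099 = 9.14981 s
t = 9.14981 s / 60.0 = 0.1525 min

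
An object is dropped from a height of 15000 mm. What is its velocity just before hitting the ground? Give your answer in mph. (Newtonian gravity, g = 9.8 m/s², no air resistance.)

h = 15000 mm × 0.001 = 15.0 m
v = √(2gh) = √(2 × 9.8 × 15.0) = 17.1464 m/s
v = 17.1464 m/s / 0.44704 = 38.36 mph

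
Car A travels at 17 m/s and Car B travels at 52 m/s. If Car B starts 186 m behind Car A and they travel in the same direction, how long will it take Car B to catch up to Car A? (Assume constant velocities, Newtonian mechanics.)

Relative speed: v_rel = 52 - 17 = 35 m/s
Time to catch: t = d₀/v_rel = 186/35 = 5.31 s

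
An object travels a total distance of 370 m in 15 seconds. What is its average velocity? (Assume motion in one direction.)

v_avg = Δd / Δt = 370 / 15 = 24.67 m/s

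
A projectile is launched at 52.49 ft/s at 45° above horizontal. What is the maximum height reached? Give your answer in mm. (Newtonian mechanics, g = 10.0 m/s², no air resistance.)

v₀ = 52.49 ft/s × 0.3048 = 15.999 m/s
H = v₀² × sin²(θ) / (2g) = 15.999² × sin(45°)² / (2 × 10.0) = 255.968 × 0.5 / 20.0 = 6.3992 m
H = 6.3992 m / 0.001 = 6399 mm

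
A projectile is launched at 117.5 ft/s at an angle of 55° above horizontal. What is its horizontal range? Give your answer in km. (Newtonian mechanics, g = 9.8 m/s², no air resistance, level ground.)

v₀ = 117.5 ft/s × 0.3048 = 35.814 m/s
R = v₀² × sin(2θ) / g = 35.814² × sin(2 × 55°) / 9.8 = 1282.64 × 0.939693 / 9.8 = 122.989 m
R = 122.989 m / 1000.0 = 0.123 km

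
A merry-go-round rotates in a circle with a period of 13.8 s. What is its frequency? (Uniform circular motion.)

f = 1/T = 1/13.8 = 0.0725 Hz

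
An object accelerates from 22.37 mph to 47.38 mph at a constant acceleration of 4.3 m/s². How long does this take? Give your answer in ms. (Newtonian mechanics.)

v₀ = 22.37 mph × 0.44704 = 10.0003 m/s
v = 47.38 mph × 0.44704 = 21.1808 m/s
t = (v - v₀) / a = (21.1808 - 10.0003) / 4.3 = 2.60012 s
t = 2.60012 s / 0.001 = 2600 ms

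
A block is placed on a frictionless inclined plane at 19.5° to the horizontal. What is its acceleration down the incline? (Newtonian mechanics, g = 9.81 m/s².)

a = g sin(θ) = 9.81 × sin(19.5°) = 9.81 × 0.3338 = 3.27 m/s²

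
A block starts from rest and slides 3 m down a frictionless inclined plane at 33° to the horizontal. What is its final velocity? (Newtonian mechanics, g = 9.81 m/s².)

a = g sin(θ) = 9.81 × sin(33°) = 5.3429 m/s²
v = √(2ad) = √(2 × 5.3429 × 3) = 5.66 m/s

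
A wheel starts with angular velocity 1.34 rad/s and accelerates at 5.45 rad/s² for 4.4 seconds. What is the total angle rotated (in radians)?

θ = ω₀t + ½αt² = 1.34×4.4 + ½×5.45×4.4² = 58.65 rad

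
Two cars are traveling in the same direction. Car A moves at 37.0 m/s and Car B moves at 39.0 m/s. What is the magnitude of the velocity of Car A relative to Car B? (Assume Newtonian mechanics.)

v_rel = |v_A - v_B| = |37.0 - 39.0| = 2.0 m/s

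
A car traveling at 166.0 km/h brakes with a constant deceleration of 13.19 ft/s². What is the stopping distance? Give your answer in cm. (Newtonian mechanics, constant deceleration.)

v₀ = 166.0 km/h × 0.2777777777777778 = 46.1111 m/s
a = 13.19 ft/s² × 0.3048 = 4.02031 m/s²
d = v₀² / (2a) = 46.1111² / (2 × 4.02031) = 2126.23 / 8.04062 = 264.436 m
d = 264.436 m / 0.01 = 26440 cm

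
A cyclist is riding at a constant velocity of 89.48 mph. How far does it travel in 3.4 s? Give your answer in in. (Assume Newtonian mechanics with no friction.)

v = 89.48 mph × 0.44704 = 40.0011 m/s
d = v × t = 40.0011 × 3.4 = 136.004 m
d = 136.004 m / 0.0254 = 5354 in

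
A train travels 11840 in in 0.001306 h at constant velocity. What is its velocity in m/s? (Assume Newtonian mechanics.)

d = 11840 in × 0.0254 = 300.736 m
t = 0.001306 h × 3600.0 = 4.7016 s
v = d / t = 300.736 / 4.7016 = 63.96 m/s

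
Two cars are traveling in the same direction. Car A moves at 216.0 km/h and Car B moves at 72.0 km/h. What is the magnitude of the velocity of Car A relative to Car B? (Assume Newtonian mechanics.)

v_rel = |v_A - v_B| = |216.0 - 72.0| = 144.0 km/h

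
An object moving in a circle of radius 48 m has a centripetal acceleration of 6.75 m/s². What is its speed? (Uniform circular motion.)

v = √(a_c × r) = √(6.75 × 48) = 18.0 m/s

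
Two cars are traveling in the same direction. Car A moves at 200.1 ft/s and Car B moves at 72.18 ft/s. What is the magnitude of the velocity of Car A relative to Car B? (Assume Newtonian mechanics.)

v_rel = |v_A - v_B| = |200.1 - 72.18| = 127.92 ft/s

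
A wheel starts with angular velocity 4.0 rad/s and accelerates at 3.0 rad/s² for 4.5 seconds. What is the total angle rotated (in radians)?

θ = ω₀t + ½αt² = 4.0×4.5 + ½×3.0×4.5² = 48.38 rad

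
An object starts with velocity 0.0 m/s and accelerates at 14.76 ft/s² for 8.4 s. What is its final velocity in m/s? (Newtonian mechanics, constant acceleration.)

a = 14.76 ft/s² × 0.3048 = 4.49885 m/s²
v = v₀ + a × t = 0.0 + 4.49885 × 8.4 = 37.79 m/s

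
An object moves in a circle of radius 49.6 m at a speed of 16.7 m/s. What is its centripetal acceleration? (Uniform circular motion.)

a_c = v²/r = 16.7²/49.6 = 278.89/49.6 = 5.62 m/s²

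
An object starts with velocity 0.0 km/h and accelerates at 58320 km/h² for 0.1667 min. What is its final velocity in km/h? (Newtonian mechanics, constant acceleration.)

v₀ = 0.0 km/h × 0.2777777777777778 = 0.0 m/s
a = 58320 km/h² × 7.716049382716049e-05 = 4.5 m/s²
t = 0.1667 min × 60.0 = 10.002 s
v = v₀ + a × t = 0.0 + 4.5 × 10.002 = 45.009 m/s
v = 45.009 m/s / 0.2777777777777778 = 162.0 km/h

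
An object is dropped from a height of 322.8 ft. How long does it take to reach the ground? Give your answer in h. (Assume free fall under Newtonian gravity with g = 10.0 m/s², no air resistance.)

h = 322.8 ft × 0.3048 = 98.3894 m
t = √(2h/g) = √(2 × 98.3894 / 10.0) = 4.43598 s
t = 4.43598 s / 3600.0 = 0.001232 h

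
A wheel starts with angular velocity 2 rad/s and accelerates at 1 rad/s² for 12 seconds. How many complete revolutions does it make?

θ = ω₀t + ½αt² = 2×12 + ½×1×12² = 96.0 rad
Total revolutions = θ/(2π) = 96.0/(2π) = 15.28
Complete revolutions = ⌊15.28⌋ = 15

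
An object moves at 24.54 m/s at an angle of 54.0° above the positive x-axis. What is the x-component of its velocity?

vₓ = v cos(θ) = 24.54 × cos(54.0°) = 14.42 m/s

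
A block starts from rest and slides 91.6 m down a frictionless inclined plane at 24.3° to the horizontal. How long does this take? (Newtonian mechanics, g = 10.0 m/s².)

a = g sin(θ) = 10.0 × sin(24.3°) = 4.1151 m/s²
t = √(2d/a) = √(2 × 91.6 / 4.1151) = 6.67 s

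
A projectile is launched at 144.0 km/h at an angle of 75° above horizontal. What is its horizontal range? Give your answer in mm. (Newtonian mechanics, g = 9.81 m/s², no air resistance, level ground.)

v₀ = 144.0 km/h × 0.2777777777777778 = 40.0 m/s
R = v₀² × sin(2θ) / g = 40.0² × sin(2 × 75°) / 9.81 = 1600.0 × 0.5 / 9.81 = 81.5494 m
R = 81.5494 m / 0.001 = 81550 mm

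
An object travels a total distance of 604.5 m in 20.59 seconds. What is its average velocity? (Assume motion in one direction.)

v_avg = Δd / Δt = 604.5 / 20.59 = 29.36 m/s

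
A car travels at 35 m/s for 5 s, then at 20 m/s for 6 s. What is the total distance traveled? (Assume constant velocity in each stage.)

d₁ = v₁t₁ = 35 × 5 = 175 m
d₂ = v₂t₂ = 20 × 6 = 120 m
d_total = 175 + 120 = 295 m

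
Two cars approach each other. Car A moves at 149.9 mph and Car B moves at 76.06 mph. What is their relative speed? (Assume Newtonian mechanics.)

v_rel = v_A + v_B = 149.9 + 76.06 = 225.96 mph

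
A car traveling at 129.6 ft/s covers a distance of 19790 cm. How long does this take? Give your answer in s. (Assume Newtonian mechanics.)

d = 19790 cm × 0.01 = 197.9 m
v = 129.6 ft/s × 0.3048 = 39.5021 m/s
t = d / v = 197.9 / 39.5021 = 5.01 s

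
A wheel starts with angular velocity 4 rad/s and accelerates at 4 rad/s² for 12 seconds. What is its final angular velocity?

ω = ω₀ + αt = 4 + 4 × 12 = 52 rad/s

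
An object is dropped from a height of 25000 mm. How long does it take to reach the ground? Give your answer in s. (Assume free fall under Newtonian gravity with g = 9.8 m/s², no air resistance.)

h = 25000 mm × 0.001 = 25.0 m
t = √(2h/g) = √(2 × 25.0 / 9.8) = 2.259 s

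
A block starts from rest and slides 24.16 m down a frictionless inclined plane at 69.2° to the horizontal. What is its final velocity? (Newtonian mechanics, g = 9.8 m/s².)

a = g sin(θ) = 9.8 × sin(69.2°) = 9.1613 m/s²
v = √(2ad) = √(2 × 9.1613 × 24.16) = 21.04 m/s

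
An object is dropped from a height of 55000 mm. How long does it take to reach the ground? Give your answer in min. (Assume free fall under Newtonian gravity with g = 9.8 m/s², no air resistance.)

h = 55000 mm × 0.001 = 55.0 m
t = √(2h/g) = √(2 × 55.0 / 9.8) = 3.3503 s
t = 3.3503 s / 60.0 = 0.05584 min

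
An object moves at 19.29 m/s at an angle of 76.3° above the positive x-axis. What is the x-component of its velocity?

vₓ = v cos(θ) = 19.29 × cos(76.3°) = 4.57 m/s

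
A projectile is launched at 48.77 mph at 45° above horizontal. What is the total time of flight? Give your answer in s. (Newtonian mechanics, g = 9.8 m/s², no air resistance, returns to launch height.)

v₀ = 48.77 mph × 0.44704 = 21.8021 m/s
T = 2 × v₀ × sin(θ) / g = 2 × 21.8021 × sin(45°) / 9.8 = 2 × 21.8021 × 0.707107 / 9.8 = 3.146 s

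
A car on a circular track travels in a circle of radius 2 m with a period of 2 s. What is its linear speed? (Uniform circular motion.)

v = 2πr/T = 2π×2/2 = 6.28 m/s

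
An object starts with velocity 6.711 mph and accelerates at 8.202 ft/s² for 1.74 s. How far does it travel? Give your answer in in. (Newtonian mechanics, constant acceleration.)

v₀ = 6.711 mph × 0.44704 = 3.00009 m/s
a = 8.202 ft/s² × 0.3048 = 2.49997 m/s²
d = v₀ × t + ½ × a × t² = 3.00009 × 1.74 + 0.5 × 2.49997 × 1.74² = 9.00461 m
d = 9.00461 m / 0.0254 = 354.5 in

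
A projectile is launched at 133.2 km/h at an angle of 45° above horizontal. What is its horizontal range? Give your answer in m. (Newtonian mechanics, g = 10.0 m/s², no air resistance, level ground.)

v₀ = 133.2 km/h × 0.2777777777777778 = 37.0 m/s
R = v₀² × sin(2θ) / g = 37.0² × sin(2 × 45°) / 10.0 = 1369.0 × 1.0 / 10.0 = 136.9 m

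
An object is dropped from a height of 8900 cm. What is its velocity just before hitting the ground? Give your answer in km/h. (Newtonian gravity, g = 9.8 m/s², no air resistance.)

h = 8900 cm × 0.01 = 89.0 m
v = √(2gh) = √(2 × 9.8 × 89.0) = 41.766 m/s
v = 41.766 m/s / 0.2777777777777778 = 150.4 km/h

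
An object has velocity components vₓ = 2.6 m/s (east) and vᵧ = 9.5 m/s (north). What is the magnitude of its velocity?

|v| = √(vₓ² + vᵧ²) = √(2.6² + 9.5²) = √(97.01) = 9.85 m/s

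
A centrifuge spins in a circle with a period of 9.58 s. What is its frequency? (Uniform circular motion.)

f = 1/T = 1/9.58 = 0.1044 Hz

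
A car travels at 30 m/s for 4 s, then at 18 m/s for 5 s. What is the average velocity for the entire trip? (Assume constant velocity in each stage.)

d₁ = v₁t₁ = 30 × 4 = 120 m
d₂ = v₂t₂ = 18 × 5 = 90 m
d_total = 210 m, t_total = 9 s
v_avg = d_total/t_total = 210/9 = 23.33 m/s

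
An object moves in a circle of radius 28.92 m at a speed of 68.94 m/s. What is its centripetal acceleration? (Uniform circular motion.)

a_c = v²/r = 68.94²/28.92 = 4752.7236/28.92 = 164.34 m/s²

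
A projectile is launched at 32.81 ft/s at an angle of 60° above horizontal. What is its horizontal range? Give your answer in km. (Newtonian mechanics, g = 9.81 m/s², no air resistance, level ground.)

v₀ = 32.81 ft/s × 0.3048 = 10.0005 m/s
R = v₀² × sin(2θ) / g = 10.0005² × sin(2 × 60°) / 9.81 = 100.01 × 0.866025 / 9.81 = 8.82886 m
R = 8.82886 m / 1000.0 = 0.008829 km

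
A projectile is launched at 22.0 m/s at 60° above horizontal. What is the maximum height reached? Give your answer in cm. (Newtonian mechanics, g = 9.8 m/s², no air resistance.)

H = v₀² × sin²(θ) / (2g) = 22.0² × sin(60°)² / (2 × 9.8) = 484.0 × 0.75 / 19.6 = 18.5204 m
H = 18.5204 m / 0.01 = 1852 cm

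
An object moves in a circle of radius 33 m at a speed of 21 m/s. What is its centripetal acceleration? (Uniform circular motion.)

a_c = v²/r = 21²/33 = 441/33 = 13.36 m/s²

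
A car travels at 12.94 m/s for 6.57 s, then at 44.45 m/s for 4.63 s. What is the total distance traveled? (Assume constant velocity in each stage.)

d₁ = v₁t₁ = 12.94 × 6.57 = 85.0158 m
d₂ = v₂t₂ = 44.45 × 4.63 = 205.8035 m
d_total = 85.0158 + 205.8035 = 290.82 m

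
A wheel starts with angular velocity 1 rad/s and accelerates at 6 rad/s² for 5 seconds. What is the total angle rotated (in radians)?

θ = ω₀t + ½αt² = 1×5 + ½×6×5² = 80.0 rad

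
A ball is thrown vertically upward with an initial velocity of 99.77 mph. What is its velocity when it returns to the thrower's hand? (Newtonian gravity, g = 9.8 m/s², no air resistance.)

By conservation of energy (no air resistance), the ball returns to the throw height with the same speed as launch, but directed downward.
|v_ground| = v₀ = 99.77 mph
v_ground = 99.77 mph (downward)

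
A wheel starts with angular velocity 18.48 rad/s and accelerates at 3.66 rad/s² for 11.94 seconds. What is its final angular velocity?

ω = ω₀ + αt = 18.48 + 3.66 × 11.94 = 62.18 rad/s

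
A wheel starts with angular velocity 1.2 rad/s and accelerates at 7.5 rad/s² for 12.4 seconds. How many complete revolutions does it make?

θ = ω₀t + ½αt² = 1.2×12.4 + ½×7.5×12.4² = 591.48 rad
Total revolutions = θ/(2π) = 591.48/(2π) = 94.14
Complete revolutions = ⌊94.14⌋ = 94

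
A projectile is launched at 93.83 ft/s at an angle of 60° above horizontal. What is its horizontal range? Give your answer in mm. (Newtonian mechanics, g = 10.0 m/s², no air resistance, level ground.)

v₀ = 93.83 ft/s × 0.3048 = 28.5994 m/s
R = v₀² × sin(2θ) / g = 28.5994² × sin(2 × 60°) / 10.0 = 817.926 × 0.866025 / 10.0 = 70.8344 m
R = 70.8344 m / 0.001 = 70830 mm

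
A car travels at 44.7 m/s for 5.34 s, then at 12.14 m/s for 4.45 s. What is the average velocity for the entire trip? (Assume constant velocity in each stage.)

d₁ = v₁t₁ = 44.7 × 5.34 = 238.698 m
d₂ = v₂t₂ = 12.14 × 4.45 = 54.023 m
d_total = 292.721 m, t_total = 9.79 s
v_avg = d_total/t_total = 292.721/9.79 = 29.9 m/s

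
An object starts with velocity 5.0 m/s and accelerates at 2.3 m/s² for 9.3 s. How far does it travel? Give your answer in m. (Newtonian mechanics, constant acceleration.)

d = v₀ × t + ½ × a × t² = 5.0 × 9.3 + 0.5 × 2.3 × 9.3² = 146.0 m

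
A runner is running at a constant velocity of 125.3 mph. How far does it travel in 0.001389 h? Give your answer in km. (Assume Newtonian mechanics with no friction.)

v = 125.3 mph × 0.44704 = 56.0141 m/s
t = 0.001389 h × 3600.0 = 5.0004 s
d = v × t = 56.0141 × 5.0004 = 280.093 m
d = 280.093 m / 1000.0 = 0.2801 km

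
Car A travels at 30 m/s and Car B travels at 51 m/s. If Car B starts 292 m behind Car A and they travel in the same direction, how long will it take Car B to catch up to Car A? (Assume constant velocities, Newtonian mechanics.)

Relative speed: v_rel = 51 - 30 = 21 m/s
Time to catch: t = d₀/v_rel = 292/21 = 13.9 s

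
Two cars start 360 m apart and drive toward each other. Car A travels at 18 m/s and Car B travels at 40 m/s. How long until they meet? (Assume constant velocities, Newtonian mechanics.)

Combined speed: v_combined = 18 + 40 = 58 m/s
Time to meet: t = d/v_combined = 360/58 = 6.21 s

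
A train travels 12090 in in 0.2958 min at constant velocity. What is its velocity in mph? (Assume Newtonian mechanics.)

d = 12090 in × 0.0254 = 307.086 m
t = 0.2958 min × 60.0 = 17.748 s
v = d / t = 307.086 / 17.748 = 17.3026 m/s
v = 17.3026 m/s / 0.44704 = 38.7 mph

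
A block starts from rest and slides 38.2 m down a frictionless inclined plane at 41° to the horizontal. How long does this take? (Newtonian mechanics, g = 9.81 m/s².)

a = g sin(θ) = 9.81 × sin(41°) = 6.4359 m/s²
t = √(2d/a) = √(2 × 38.2 / 6.4359) = 3.45 s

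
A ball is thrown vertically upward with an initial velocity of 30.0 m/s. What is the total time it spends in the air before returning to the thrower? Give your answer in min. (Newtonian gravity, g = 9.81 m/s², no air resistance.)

t_total = 2 × v₀ / g = 2 × 30.0 / 9.81 = 6.11621 s
t_total = 6.11621 s / 60.0 = 0.1019 min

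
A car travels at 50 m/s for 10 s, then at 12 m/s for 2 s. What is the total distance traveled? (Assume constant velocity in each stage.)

d₁ = v₁t₁ = 50 × 10 = 500 m
d₂ = v₂t₂ = 12 × 2 = 24 m
d_total = 500 + 24 = 524 m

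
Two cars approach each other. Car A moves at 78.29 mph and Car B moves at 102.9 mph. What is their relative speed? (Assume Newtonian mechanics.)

v_rel = v_A + v_B = 78.29 + 102.9 = 181.19 mph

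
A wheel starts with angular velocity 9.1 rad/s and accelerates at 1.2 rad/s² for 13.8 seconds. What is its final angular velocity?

ω = ω₀ + αt = 9.1 + 1.2 × 13.8 = 25.66 rad/s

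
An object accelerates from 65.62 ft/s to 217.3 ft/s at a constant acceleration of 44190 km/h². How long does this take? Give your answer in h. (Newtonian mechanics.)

v₀ = 65.62 ft/s × 0.3048 = 20.001 m/s
v = 217.3 ft/s × 0.3048 = 66.233 m/s
a = 44190 km/h² × 7.716049382716049e-05 = 3.40972 m/s²
t = (v - v₀) / a = (66.233 - 20.001) / 3.40972 = 13.5589 s
t = 13.5589 s / 3600.0 = 0.003766 h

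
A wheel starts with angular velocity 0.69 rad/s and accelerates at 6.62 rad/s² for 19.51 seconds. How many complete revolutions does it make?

θ = ω₀t + ½αt² = 0.69×19.51 + ½×6.62×19.51² = 1273.380631 rad
Total revolutions = θ/(2π) = 1273.380631/(2π) = 202.66
Complete revolutions = ⌊202.66⌋ = 202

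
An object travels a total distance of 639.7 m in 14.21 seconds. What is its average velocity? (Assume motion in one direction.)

v_avg = Δd / Δt = 639.7 / 14.21 = 45.02 m/s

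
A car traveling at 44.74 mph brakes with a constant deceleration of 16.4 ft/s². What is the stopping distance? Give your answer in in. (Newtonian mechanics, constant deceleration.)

v₀ = 44.74 mph × 0.44704 = 20.0006 m/s
a = 16.4 ft/s² × 0.3048 = 4.99872 m/s²
d = v₀² / (2a) = 20.0006² / (2 × 4.99872) = 400.024 / 9.99744 = 40.0126 m
d = 40.0126 m / 0.0254 = 1575 in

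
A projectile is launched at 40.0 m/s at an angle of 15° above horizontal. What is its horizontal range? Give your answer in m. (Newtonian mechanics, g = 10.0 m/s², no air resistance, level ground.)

R = v₀² × sin(2θ) / g = 40.0² × sin(2 × 15°) / 10.0 = 1600.0 × 0.5 / 10.0 = 80.0 m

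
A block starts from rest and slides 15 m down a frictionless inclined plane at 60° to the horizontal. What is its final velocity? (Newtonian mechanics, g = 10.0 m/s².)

a = g sin(θ) = 10.0 × sin(60°) = 8.6603 m/s²
v = √(2ad) = √(2 × 8.6603 × 15) = 16.12 m/s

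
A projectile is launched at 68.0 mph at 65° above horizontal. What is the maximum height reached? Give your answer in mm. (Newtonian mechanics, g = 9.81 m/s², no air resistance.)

v₀ = 68.0 mph × 0.44704 = 30.3987 m/s
H = v₀² × sin²(θ) / (2g) = 30.3987² × sin(65°)² / (2 × 9.81) = 924.081 × 0.821394 / 19.62 = 38.6868 m
H = 38.6868 m / 0.001 = 38690 mm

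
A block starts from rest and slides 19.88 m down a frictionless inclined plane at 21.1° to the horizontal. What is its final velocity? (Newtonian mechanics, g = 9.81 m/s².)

a = g sin(θ) = 9.81 × sin(21.1°) = 3.5316 m/s²
v = √(2ad) = √(2 × 3.5316 × 19.88) = 11.85 m/s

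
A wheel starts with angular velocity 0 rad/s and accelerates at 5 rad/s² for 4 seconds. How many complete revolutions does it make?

θ = ω₀t + ½αt² = 0×4 + ½×5×4² = 40.0 rad
Total revolutions = θ/(2π) = 40.0/(2π) = 6.37
Complete revolutions = ⌊6.37⌋ = 6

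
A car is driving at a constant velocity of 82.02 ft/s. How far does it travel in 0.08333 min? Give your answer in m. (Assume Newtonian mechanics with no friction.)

v = 82.02 ft/s × 0.3048 = 24.9997 m/s
t = 0.08333 min × 60.0 = 4.9998 s
d = v × t = 24.9997 × 4.9998 = 125.0 m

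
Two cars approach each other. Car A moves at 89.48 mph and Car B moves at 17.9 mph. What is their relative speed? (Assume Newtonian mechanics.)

v_rel = v_A + v_B = 89.48 + 17.9 = 107.38 mph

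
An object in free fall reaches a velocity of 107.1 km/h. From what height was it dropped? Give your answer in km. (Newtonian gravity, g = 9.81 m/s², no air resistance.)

v = 107.1 km/h × 0.2777777777777778 = 29.75 m/s
h = v² / (2g) = 29.75² / (2 × 9.81) = 45.1102 m
h = 45.1102 m / 1000.0 = 0.04511 km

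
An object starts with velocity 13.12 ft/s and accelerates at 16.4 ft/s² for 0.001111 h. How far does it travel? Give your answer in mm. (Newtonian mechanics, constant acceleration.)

v₀ = 13.12 ft/s × 0.3048 = 3.99898 m/s
a = 16.4 ft/s² × 0.3048 = 4.99872 m/s²
t = 0.001111 h × 3600.0 = 3.9996 s
d = v₀ × t + ½ × a × t² = 3.99898 × 3.9996 + 0.5 × 4.99872 × 3.9996² = 55.9761 m
d = 55.9761 m / 0.001 = 55980 mm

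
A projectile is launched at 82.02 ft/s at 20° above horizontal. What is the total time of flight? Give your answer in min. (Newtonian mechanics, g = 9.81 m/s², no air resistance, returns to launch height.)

v₀ = 82.02 ft/s × 0.3048 = 24.9997 m/s
T = 2 × v₀ × sin(θ) / g = 2 × 24.9997 × sin(20°) / 9.81 = 2 × 24.9997 × 0.34202 / 9.81 = 1.7432 s
T = 1.7432 s / 60.0 = 0.02905 min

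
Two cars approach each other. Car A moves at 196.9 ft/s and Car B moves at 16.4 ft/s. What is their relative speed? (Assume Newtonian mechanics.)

v_rel = v_A + v_B = 196.9 + 16.4 = 213.3 ft/s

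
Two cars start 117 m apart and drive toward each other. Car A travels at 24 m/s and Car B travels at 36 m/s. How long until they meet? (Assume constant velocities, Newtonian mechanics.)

Combined speed: v_combined = 24 + 36 = 60 m/s
Time to meet: t = d/v_combined = 117/60 = 1.95 s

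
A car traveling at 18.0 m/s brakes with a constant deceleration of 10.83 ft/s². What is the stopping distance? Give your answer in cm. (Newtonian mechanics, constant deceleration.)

a = 10.83 ft/s² × 0.3048 = 3.30098 m/s²
d = v₀² / (2a) = 18.0² / (2 × 3.30098) = 324.0 / 6.60196 = 49.0763 m
d = 49.0763 m / 0.01 = 4908 cm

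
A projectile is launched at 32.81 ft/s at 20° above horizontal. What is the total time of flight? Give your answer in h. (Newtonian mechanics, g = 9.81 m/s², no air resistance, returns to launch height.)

v₀ = 32.81 ft/s × 0.3048 = 10.0005 m/s
T = 2 × v₀ × sin(θ) / g = 2 × 10.0005 × sin(20°) / 9.81 = 2 × 10.0005 × 0.34202 / 9.81 = 0.697323 s
T = 0.697323 s / 3600.0 = 0.0001937 h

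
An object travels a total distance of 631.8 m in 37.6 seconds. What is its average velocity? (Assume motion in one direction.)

v_avg = Δd / Δt = 631.8 / 37.6 = 16.8 m/s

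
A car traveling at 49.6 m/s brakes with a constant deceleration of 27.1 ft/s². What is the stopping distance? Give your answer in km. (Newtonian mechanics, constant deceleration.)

a = 27.1 ft/s² × 0.3048 = 8.26008 m/s²
d = v₀² / (2a) = 49.6² / (2 × 8.26008) = 2460.16 / 16.5202 = 148.918 m
d = 148.918 m / 1000.0 = 0.1489 km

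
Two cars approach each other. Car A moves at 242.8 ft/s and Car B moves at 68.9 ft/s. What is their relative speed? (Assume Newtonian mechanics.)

v_rel = v_A + v_B = 242.8 + 68.9 = 311.7 ft/s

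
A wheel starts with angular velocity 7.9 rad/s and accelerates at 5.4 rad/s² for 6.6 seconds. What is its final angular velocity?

ω = ω₀ + αt = 7.9 + 5.4 × 6.6 = 43.54 rad/s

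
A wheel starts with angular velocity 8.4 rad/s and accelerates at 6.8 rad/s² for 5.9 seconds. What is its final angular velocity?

ω = ω₀ + αt = 8.4 + 6.8 × 5.9 = 48.52 rad/s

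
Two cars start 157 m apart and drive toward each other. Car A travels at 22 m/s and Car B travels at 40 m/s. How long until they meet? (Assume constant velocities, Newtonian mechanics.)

Combined speed: v_combined = 22 + 40 = 62 m/s
Time to meet: t = d/v_combined = 157/62 = 2.53 s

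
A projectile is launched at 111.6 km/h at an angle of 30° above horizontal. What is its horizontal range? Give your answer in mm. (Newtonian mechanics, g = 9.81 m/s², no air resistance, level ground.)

v₀ = 111.6 km/h × 0.2777777777777778 = 31.0 m/s
R = v₀² × sin(2θ) / g = 31.0² × sin(2 × 30°) / 9.81 = 961.0 × 0.866025 / 9.81 = 84.8369 m
R = 84.8369 m / 0.001 = 84840 mm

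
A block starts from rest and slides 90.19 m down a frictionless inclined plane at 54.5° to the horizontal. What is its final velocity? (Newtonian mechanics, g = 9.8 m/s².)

a = g sin(θ) = 9.8 × sin(54.5°) = 7.9783 m/s²
v = √(2ad) = √(2 × 7.9783 × 90.19) = 37.94 m/s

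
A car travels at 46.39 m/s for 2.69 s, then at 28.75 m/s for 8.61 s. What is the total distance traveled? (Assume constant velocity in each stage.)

d₁ = v₁t₁ = 46.39 × 2.69 = 124.7891 m
d₂ = v₂t₂ = 28.75 × 8.61 = 247.5375 m
d_total = 124.7891 + 247.5375 = 372.33 m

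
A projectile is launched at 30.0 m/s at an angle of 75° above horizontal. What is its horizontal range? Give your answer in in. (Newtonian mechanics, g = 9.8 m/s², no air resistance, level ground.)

R = v₀² × sin(2θ) / g = 30.0² × sin(2 × 75°) / 9.8 = 900.0 × 0.5 / 9.8 = 45.9184 m
R = 45.9184 m / 0.0254 = 1808 in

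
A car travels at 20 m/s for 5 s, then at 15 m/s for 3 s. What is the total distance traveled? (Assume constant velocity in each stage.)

d₁ = v₁t₁ = 20 × 5 = 100 m
d₂ = v₂t₂ = 15 × 3 = 45 m
d_total = 100 + 45 = 145 m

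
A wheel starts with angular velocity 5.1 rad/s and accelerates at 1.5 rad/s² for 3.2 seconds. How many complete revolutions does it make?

θ = ω₀t + ½αt² = 5.1×3.2 + ½×1.5×3.2² = 24.0 rad
Total revolutions = θ/(2π) = 24.0/(2π) = 3.82
Complete revolutions = ⌊3.82⌋ = 3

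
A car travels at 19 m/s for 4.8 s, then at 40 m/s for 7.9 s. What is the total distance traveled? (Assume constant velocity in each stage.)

d₁ = v₁t₁ = 19 × 4.8 = 91.2 m
d₂ = v₂t₂ = 40 × 7.9 = 316.0 m
d_total = 91.2 + 316.0 = 407.2 m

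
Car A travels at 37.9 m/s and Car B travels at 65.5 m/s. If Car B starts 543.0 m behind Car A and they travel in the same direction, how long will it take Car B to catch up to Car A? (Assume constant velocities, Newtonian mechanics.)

Relative speed: v_rel = 65.5 - 37.9 = 27.6 m/s
Time to catch: t = d₀/v_rel = 543.0/27.6 = 19.67 s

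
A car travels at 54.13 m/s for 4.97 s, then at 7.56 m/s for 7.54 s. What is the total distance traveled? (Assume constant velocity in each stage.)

d₁ = v₁t₁ = 54.13 × 4.97 = 269.0261 m
d₂ = v₂t₂ = 7.56 × 7.54 = 57.0024 m
d_total = 269.0261 + 57.0024 = 326.03 m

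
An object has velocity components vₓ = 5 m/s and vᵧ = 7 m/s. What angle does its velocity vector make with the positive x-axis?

θ = arctan(vᵧ/vₓ) = arctan(7/5) = 54.46°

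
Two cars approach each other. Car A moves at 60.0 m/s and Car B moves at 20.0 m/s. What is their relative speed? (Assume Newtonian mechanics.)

v_rel = v_A + v_B = 60.0 + 20.0 = 80.0 m/s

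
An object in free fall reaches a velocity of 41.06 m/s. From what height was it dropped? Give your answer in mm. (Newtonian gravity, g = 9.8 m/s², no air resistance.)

h = v² / (2g) = 41.06² / (2 × 9.8) = 86.0165 m
h = 86.0165 m / 0.001 = 86020 mm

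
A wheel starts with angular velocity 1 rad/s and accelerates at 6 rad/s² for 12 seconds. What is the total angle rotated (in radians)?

θ = ω₀t + ½αt² = 1×12 + ½×6×12² = 444.0 rad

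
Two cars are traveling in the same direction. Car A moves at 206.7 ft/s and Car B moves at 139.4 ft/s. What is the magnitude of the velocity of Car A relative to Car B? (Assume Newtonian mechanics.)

v_rel = |v_A - v_B| = |206.7 - 139.4| = 67.3 ft/s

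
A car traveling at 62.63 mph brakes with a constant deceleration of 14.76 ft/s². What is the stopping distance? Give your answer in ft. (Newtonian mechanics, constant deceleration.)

v₀ = 62.63 mph × 0.44704 = 27.9981 m/s
a = 14.76 ft/s² × 0.3048 = 4.49885 m/s²
d = v₀² / (2a) = 27.9981² / (2 × 4.49885) = 783.894 / 8.9977 = 87.1216 m
d = 87.1216 m / 0.3048 = 285.8 ft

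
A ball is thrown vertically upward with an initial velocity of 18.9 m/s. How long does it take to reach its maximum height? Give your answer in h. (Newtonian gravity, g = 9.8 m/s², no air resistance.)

t_up = v₀ / g = 18.9 / 9.8 = 1.92857 s
t_up = 1.92857 s / 3600.0 = 0.0005357 h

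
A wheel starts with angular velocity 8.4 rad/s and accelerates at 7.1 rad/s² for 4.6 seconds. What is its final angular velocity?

ω = ω₀ + αt = 8.4 + 7.1 × 4.6 = 41.06 rad/s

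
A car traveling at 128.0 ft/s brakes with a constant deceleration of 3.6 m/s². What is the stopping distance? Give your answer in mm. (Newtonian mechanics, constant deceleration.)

v₀ = 128.0 ft/s × 0.3048 = 39.0144 m/s
d = v₀² / (2a) = 39.0144² / (2 × 3.6) = 1522.12 / 7.2 = 211.406 m
d = 211.406 m / 0.001 = 211400 mm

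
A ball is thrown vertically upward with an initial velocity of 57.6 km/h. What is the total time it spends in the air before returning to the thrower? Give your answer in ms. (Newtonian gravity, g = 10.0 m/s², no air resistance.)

v₀ = 57.6 km/h × 0.2777777777777778 = 16.0 m/s
t_total = 2 × v₀ / g = 2 × 16.0 / 10.0 = 3.2 s
t_total = 3.2 s / 0.001 = 3200 ms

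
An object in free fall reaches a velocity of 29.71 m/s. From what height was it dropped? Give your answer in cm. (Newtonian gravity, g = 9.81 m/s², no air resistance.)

h = v² / (2g) = 29.71² / (2 × 9.81) = 44.989 m
h = 44.989 m / 0.01 = 4499 cm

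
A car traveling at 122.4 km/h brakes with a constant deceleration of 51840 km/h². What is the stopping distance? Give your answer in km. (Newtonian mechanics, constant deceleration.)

v₀ = 122.4 km/h × 0.2777777777777778 = 34.0 m/s
a = 51840 km/h² × 7.716049382716049e-05 = 4.0 m/s²
d = v₀² / (2a) = 34.0² / (2 × 4.0) = 1156.0 / 8.0 = 144.5 m
d = 144.5 m / 1000.0 = 0.1445 km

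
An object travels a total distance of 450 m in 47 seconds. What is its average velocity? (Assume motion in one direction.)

v_avg = Δd / Δt = 450 / 47 = 9.57 m/s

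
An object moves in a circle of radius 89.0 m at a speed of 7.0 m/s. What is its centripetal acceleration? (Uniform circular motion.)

a_c = v²/r = 7.0²/89.0 = 49.0/89.0 = 0.55 m/s²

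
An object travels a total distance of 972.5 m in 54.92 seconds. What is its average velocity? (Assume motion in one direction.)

v_avg = Δd / Δt = 972.5 / 54.92 = 17.71 m/s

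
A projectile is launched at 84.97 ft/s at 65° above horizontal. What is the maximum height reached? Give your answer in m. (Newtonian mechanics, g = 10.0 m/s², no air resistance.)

v₀ = 84.97 ft/s × 0.3048 = 25.8989 m/s
H = v₀² × sin²(θ) / (2g) = 25.8989² × sin(65°)² / (2 × 10.0) = 670.753 × 0.821394 / 20.0 = 27.55 m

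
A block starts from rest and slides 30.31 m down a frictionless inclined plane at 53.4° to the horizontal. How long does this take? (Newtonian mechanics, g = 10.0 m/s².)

a = g sin(θ) = 10.0 × sin(53.4°) = 8.0282 m/s²
t = √(2d/a) = √(2 × 30.31 / 8.0282) = 2.75 s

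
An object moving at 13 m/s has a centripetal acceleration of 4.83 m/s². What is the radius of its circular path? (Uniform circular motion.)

r = v²/a_c = 13²/4.83 = 34.99 m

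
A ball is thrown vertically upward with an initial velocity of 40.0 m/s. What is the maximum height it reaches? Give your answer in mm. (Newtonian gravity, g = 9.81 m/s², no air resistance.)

h_max = v₀² / (2g) = 40.0² / (2 × 9.81) = 1600.0 / 19.62 = 81.5494 m
h_max = 81.5494 m / 0.001 = 81550 mm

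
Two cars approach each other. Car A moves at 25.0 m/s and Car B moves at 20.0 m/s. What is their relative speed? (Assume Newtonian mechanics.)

v_rel = v_A + v_B = 25.0 + 20.0 = 45.0 m/s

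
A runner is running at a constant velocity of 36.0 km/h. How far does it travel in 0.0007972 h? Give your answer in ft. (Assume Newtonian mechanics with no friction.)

v = 36.0 km/h × 0.2777777777777778 = 10.0 m/s
t = 0.0007972 h × 3600.0 = 2.86992 s
d = v × t = 10.0 × 2.86992 = 28.6992 m
d = 28.6992 m / 0.3048 = 94.16 ft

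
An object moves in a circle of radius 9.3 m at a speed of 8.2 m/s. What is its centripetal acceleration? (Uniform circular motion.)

a_c = v²/r = 8.2²/9.3 = 67.24/9.3 = 7.23 m/s²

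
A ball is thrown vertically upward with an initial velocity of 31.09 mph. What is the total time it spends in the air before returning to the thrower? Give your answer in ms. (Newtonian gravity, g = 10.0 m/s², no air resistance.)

v₀ = 31.09 mph × 0.44704 = 13.8985 m/s
t_total = 2 × v₀ / g = 2 × 13.8985 / 10.0 = 2.7797 s
t_total = 2.7797 s / 0.001 = 2780 ms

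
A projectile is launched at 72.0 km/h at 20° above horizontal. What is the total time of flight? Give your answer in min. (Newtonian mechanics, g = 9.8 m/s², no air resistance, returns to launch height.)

v₀ = 72.0 km/h × 0.2777777777777778 = 20.0 m/s
T = 2 × v₀ × sin(θ) / g = 2 × 20.0 × sin(20°) / 9.8 = 2 × 20.0 × 0.34202 / 9.8 = 1.396 s
T = 1.396 s / 60.0 = 0.02327 min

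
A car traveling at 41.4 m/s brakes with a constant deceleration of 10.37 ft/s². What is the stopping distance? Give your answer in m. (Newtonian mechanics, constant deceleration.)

a = 10.37 ft/s² × 0.3048 = 3.16078 m/s²
d = v₀² / (2a) = 41.4² / (2 × 3.16078) = 1713.96 / 6.32156 = 271.1 m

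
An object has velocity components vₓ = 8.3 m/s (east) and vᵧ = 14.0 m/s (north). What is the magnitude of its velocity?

|v| = √(vₓ² + vᵧ²) = √(8.3² + 14.0²) = √(264.89) = 16.28 m/s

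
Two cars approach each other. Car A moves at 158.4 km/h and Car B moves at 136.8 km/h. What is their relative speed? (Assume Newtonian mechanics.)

v_rel = v_A + v_B = 158.4 + 136.8 = 295.2 km/h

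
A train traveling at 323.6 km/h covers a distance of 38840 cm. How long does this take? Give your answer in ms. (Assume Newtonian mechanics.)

d = 38840 cm × 0.01 = 388.4 m
v = 323.6 km/h × 0.2777777777777778 = 89.8889 m/s
t = d / v = 388.4 / 89.8889 = 4.32089 s
t = 4.32089 s / 0.001 = 4321 ms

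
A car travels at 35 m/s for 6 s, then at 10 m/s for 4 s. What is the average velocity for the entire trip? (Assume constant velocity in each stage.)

d₁ = v₁t₁ = 35 × 6 = 210 m
d₂ = v₂t₂ = 10 × 4 = 40 m
d_total = 250 m, t_total = 10 s
v_avg = d_total/t_total = 250/10 = 25.0 m/s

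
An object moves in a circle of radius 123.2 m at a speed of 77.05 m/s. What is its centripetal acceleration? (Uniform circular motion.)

a_c = v²/r = 77.05²/123.2 = 5936.7025/123.2 = 48.19 m/s²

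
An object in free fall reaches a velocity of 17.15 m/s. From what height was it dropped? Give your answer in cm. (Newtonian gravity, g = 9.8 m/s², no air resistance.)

h = v² / (2g) = 17.15² / (2 × 9.8) = 15.0062 m
h = 15.0062 m / 0.01 = 1501 cm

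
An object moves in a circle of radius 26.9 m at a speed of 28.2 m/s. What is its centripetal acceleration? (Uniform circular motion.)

a_c = v²/r = 28.2²/26.9 = 795.24/26.9 = 29.56 m/s²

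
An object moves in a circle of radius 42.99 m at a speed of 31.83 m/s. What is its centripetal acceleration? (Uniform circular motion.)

a_c = v²/r = 31.83²/42.99 = 1013.1489/42.99 = 23.57 m/s²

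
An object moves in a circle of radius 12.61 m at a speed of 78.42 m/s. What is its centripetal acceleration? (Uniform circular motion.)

a_c = v²/r = 78.42²/12.61 = 6149.6964/12.61 = 487.68 m/s²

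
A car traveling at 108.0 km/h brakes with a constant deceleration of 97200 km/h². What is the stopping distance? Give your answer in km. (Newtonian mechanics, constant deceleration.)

v₀ = 108.0 km/h × 0.2777777777777778 = 30.0 m/s
a = 97200 km/h² × 7.716049382716049e-05 = 7.5 m/s²
d = v₀² / (2a) = 30.0² / (2 × 7.5) = 900.0 / 15.0 = 60.0 m
d = 60.0 m / 1000.0 = 0.06 km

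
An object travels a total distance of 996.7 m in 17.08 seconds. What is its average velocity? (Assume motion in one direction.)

v_avg = Δd / Δt = 996.7 / 17.08 = 58.35 m/s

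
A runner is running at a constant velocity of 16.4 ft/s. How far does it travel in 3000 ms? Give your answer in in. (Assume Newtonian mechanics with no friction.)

v = 16.4 ft/s × 0.3048 = 4.99872 m/s
t = 3000 ms × 0.001 = 3.0 s
d = v × t = 4.99872 × 3.0 = 14.9962 m
d = 14.9962 m / 0.0254 = 590.4 in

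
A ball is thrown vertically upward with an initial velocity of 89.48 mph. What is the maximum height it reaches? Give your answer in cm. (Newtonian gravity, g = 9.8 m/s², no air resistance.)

v₀ = 89.48 mph × 0.44704 = 40.0011 m/s
h_max = v₀² / (2g) = 40.0011² / (2 × 9.8) = 1600.09 / 19.6 = 81.6372 m
h_max = 81.6372 m / 0.01 = 8164 cm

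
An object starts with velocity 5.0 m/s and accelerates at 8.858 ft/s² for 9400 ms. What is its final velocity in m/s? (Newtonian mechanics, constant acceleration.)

a = 8.858 ft/s² × 0.3048 = 2.69992 m/s²
t = 9400 ms × 0.001 = 9.4 s
v = v₀ + a × t = 5.0 + 2.69992 × 9.4 = 30.38 m/s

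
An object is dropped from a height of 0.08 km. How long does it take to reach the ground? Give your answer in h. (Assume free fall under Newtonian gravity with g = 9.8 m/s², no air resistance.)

h = 0.08 km × 1000.0 = 80.0 m
t = √(2h/g) = √(2 × 80.0 / 9.8) = 4.04061 s
t = 4.04061 s / 3600.0 = 0.001122 h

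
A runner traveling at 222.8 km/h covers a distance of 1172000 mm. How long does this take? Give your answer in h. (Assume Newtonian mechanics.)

d = 1172000 mm × 0.001 = 1172.0 m
v = 222.8 km/h × 0.2777777777777778 = 61.8889 m/s
t = d / v = 1172.0 / 61.8889 = 18.9372 s
t = 18.9372 s / 3600.0 = 0.00526 h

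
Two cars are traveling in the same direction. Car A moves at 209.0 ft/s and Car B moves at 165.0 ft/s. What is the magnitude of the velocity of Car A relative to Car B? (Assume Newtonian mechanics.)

v_rel = |v_A - v_B| = |209.0 - 165.0| = 44.0 ft/s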